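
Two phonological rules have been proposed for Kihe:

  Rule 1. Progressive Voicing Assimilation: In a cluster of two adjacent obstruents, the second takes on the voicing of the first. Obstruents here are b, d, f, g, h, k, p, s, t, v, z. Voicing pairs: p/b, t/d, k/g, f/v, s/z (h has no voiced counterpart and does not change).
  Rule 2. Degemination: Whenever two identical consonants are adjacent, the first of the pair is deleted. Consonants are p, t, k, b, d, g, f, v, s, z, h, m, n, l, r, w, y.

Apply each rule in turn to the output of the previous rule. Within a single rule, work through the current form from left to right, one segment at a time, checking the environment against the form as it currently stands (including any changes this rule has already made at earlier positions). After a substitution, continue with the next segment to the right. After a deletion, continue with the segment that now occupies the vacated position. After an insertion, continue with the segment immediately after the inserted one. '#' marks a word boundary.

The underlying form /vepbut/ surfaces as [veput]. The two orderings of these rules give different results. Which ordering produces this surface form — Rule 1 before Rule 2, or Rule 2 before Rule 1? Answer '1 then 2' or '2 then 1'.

1 then 2

Order 1 then 2:
  1 Progressive Voicing Assimilation: [vepbut] → [vepput]
  2 Degemination: [vepput] → [veput]
  result: [veput]
Order 2 then 1:
  2 Degemination: no change — [vepbut]
  1 Progressive Voicing Assimilation: [vepbut] → [vepput]
  result: [vepput]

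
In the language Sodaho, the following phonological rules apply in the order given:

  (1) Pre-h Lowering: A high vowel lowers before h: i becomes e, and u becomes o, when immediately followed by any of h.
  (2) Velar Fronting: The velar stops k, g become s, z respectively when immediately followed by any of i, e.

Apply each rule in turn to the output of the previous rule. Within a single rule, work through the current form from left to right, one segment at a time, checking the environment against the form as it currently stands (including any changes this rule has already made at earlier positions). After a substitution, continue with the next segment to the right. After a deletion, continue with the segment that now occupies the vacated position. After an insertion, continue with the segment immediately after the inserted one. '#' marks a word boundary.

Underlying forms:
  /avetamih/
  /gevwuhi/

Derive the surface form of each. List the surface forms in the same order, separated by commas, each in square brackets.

[avetameh], [zevwohi]

/avetamih/:
  (1) Pre-h Lowering: [avetamih] → [avetameh]
  (2) Velar Fronting: no change — [avetameh]
/gevwuhi/:
  (1) Pre-h Lowering: [gevwuhi] → [gevwohi]
  (2) Velar Fronting: [gevwohi] → [zevwohi]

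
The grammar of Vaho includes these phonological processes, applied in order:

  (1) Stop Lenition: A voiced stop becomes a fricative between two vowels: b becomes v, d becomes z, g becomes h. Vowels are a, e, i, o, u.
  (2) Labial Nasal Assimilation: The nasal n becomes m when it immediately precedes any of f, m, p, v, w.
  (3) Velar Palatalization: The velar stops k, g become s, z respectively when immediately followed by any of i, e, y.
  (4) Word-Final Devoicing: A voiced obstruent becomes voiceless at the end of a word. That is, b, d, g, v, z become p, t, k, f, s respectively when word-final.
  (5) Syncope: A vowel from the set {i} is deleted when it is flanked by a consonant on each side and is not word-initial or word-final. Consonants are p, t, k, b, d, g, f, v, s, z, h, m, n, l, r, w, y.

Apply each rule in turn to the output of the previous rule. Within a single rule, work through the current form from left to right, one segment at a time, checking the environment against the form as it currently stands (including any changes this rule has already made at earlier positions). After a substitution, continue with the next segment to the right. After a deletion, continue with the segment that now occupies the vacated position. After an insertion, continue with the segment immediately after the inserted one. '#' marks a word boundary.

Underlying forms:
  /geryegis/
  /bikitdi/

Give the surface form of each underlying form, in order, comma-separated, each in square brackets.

/geryegis/:
  (1) Stop Lenition: [geryegis] → [geryehis]
  (2) Labial Nasal Assimilation: no change — [geryehis]
  (3) Velar Palatalization: [geryehis] → [zeryehis]
  (4) Word-Final Devoicing: no change — [zeryehis]
  (5) Syncope: [zeryehis] → [zeryehs]
/bikitdi/:
  (1) Stop Lenition: no change — [bikitdi]
  (2) Labial Nasal Assimilation: no change — [bikitdi]
  (3) Velar Palatalization: [bikitdi] → [bisitdi]
  (4) Word-Final Devoicing: no change — [bisitdi]
  (5) Syncope: [bisitdi] → [bstdi]

[zeryehs], [bstdi]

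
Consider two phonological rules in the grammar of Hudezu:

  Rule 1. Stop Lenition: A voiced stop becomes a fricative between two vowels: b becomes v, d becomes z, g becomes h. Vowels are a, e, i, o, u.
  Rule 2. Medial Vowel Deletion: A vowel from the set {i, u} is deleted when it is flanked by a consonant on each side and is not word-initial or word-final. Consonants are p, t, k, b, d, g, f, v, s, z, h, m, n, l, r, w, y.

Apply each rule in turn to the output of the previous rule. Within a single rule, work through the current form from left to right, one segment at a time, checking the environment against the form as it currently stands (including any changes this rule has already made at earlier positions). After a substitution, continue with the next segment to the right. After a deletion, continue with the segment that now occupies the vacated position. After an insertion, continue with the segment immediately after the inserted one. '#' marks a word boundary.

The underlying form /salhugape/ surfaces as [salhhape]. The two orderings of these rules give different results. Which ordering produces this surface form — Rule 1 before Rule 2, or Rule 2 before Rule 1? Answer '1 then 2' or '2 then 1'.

Order 1 then 2:
  1 Stop Lenition: [salhugape] → [salhuhape]
  2 Medial Vowel Deletion: [salhuhape] → [salhhape]
  result: [salhhape]
Order 2 then 1:
  2 Medial Vowel Deletion: [salhugape] → [salhgape]
  1 Stop Lenition: no change — [salhgape]
  result: [salhgape]

1 then 2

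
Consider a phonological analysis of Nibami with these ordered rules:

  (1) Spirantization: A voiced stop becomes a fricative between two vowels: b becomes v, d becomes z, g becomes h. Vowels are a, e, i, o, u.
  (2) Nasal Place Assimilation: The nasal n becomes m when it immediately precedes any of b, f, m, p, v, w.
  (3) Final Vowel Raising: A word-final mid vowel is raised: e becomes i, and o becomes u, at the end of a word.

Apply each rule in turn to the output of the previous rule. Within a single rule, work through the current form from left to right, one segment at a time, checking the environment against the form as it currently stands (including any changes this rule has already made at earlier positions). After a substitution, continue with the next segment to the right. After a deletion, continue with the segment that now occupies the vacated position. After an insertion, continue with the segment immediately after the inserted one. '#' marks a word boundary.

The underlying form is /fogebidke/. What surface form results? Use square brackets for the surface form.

(1) Spirantization: [fogebidke] → [fohevidke]
(2) Nasal Place Assimilation: no change — [fohevidke]
(3) Final Vowel Raising: [fohevidke] → [fohevidki]

[fohevidki]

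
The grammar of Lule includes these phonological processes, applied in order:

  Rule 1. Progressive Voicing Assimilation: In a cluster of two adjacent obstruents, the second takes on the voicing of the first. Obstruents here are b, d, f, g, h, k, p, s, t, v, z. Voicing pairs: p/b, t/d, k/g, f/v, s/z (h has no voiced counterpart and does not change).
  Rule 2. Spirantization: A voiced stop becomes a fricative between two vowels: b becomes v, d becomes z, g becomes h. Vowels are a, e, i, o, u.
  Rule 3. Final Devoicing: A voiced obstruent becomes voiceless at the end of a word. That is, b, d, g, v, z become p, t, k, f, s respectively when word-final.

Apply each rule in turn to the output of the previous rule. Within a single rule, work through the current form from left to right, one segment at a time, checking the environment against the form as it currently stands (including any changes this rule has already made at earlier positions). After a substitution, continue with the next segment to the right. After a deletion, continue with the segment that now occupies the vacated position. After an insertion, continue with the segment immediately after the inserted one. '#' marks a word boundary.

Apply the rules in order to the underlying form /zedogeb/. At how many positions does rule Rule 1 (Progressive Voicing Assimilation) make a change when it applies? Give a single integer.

0

Rule 1 Progressive Voicing Assimilation: no change — [zedogeb]
Rule 2 Spirantization: [zedogeb] → [zezoheb]
Rule 3 Final Devoicing: [zezoheb] → [zezohep]
Rule Rule 1 changed 0 position(s).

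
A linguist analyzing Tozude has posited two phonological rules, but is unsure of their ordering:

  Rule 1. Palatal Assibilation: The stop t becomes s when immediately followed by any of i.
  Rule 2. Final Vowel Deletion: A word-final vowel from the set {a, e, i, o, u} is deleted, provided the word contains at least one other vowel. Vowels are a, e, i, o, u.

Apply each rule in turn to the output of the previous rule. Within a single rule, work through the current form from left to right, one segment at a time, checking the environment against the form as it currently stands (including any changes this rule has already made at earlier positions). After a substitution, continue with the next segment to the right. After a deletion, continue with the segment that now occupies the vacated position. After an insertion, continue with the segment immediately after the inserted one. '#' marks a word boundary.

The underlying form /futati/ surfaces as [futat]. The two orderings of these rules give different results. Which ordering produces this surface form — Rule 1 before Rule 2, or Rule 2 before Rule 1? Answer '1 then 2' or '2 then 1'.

2 then 1

Order 1 then 2:
  1 Palatal Assibilation: [futati] → [futasi]
  2 Final Vowel Deletion: [futasi] → [futas]
  result: [futas]
Order 2 then 1:
  2 Final Vowel Deletion: [futati] → [futat]
  1 Palatal Assibilation: no change — [futat]
  result: [futat]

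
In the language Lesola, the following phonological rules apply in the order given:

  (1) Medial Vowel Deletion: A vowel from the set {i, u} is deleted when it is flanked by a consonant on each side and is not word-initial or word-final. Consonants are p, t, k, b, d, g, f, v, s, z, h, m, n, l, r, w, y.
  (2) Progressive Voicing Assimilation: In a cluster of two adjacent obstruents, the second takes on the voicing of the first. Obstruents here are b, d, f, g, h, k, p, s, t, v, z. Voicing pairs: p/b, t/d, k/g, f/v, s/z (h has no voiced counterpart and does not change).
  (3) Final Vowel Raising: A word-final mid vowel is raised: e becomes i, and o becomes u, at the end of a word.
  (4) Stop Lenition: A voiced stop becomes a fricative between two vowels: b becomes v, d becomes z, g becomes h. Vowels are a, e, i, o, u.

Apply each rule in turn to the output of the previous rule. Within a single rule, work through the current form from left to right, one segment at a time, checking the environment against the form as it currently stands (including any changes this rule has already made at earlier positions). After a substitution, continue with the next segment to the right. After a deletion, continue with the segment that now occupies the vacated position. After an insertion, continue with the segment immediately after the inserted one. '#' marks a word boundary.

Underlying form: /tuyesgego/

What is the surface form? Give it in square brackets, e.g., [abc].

[tyeskehu]

(1) Medial Vowel Deletion: [tuyesgego] → [tyesgego]
(2) Progressive Voicing Assimilation: [tyesgego] → [tyeskego]
(3) Final Vowel Raising: [tyeskego] → [tyeskegu]
(4) Stop Lenition: [tyeskegu] → [tyeskehu]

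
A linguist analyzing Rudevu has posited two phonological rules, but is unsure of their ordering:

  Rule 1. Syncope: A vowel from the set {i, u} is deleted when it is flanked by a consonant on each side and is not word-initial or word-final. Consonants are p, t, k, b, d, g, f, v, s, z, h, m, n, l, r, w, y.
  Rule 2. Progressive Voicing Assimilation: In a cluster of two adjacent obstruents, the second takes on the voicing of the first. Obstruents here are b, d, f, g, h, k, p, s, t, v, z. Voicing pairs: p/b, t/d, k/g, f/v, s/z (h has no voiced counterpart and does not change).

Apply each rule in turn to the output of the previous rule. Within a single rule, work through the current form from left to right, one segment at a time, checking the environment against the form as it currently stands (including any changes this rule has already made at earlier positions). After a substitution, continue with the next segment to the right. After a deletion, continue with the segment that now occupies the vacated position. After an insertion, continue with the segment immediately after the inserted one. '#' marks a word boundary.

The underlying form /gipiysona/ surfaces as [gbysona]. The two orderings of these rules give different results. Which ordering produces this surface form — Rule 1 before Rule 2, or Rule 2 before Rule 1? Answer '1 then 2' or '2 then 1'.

1 then 2

Order 1 then 2:
  1 Syncope: [gipiysona] → [gpysona]
  2 Progressive Voicing Assimilation: [gpysona] → [gbysona]
  result: [gbysona]
Order 2 then 1:
  2 Progressive Voicing Assimilation: no change — [gipiysona]
  1 Syncope: [gipiysona] → [gpysona]
  result: [gpysona]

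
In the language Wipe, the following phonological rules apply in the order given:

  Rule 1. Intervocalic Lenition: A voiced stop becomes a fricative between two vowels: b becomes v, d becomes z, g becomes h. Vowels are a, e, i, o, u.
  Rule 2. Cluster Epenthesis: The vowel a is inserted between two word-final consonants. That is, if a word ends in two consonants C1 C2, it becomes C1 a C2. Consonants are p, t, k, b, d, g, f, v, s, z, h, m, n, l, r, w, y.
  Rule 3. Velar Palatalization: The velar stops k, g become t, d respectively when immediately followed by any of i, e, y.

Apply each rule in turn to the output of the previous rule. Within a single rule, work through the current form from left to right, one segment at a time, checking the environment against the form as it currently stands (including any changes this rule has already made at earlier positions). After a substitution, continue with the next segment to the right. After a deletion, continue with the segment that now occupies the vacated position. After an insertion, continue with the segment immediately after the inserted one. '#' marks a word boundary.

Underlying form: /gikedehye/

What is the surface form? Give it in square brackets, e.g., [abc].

[ditezehye]

Rule 1 Intervocalic Lenition: [gikedehye] → [gikezehye]
Rule 2 Cluster Epenthesis: no change — [gikezehye]
Rule 3 Velar Palatalization: [gikezehye] → [ditezehye]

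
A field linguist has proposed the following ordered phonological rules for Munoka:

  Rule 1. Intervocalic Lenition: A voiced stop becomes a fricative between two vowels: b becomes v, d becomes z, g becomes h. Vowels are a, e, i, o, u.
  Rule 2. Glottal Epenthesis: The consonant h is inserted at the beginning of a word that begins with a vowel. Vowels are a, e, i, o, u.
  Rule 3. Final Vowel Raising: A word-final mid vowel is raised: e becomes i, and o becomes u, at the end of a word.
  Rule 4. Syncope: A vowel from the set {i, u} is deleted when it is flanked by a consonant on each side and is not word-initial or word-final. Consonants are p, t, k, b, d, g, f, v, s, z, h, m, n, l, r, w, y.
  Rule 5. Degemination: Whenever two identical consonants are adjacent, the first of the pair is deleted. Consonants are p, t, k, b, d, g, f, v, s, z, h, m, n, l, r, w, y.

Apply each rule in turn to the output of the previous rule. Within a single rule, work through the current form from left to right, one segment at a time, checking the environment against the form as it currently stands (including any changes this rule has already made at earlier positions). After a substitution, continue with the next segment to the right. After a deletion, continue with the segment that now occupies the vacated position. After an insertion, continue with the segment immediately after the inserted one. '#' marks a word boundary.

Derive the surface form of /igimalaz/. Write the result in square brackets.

Rule 1 Intervocalic Lenition: [igimalaz] → [ihimalaz]
Rule 2 Glottal Epenthesis: [ihimalaz] → [hihimalaz]
Rule 3 Final Vowel Raising: no change — [hihimalaz]
Rule 4 Syncope: [hihimalaz] → [hhmalaz]
Rule 5 Degemination: [hhmalaz] → [hmalaz]

[hmalaz]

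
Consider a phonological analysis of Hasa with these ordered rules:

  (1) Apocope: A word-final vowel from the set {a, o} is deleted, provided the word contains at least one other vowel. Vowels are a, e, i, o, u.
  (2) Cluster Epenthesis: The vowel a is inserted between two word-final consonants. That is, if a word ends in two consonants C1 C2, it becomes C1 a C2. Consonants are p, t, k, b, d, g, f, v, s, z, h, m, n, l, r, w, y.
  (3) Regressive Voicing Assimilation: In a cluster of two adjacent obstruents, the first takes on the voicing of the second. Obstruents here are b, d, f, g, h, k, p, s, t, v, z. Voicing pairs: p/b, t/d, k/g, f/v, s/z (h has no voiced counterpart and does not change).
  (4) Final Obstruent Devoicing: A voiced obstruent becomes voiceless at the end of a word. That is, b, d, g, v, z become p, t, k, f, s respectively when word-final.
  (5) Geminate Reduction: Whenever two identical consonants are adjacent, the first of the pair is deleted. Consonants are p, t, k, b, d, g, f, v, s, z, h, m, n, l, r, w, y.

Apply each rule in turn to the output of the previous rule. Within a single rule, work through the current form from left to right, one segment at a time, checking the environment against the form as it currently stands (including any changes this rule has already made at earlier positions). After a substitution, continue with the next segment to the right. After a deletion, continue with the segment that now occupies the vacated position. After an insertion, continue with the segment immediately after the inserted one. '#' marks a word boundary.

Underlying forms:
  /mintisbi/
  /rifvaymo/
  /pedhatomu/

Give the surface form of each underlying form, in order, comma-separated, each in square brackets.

/mintisbi/:
  (1) Apocope: no change — [mintisbi]
  (2) Cluster Epenthesis: no change — [mintisbi]
  (3) Regressive Voicing Assimilation: [mintisbi] → [mintizbi]
  (4) Final Obstruent Devoicing: no change — [mintizbi]
  (5) Geminate Reduction: no change — [mintizbi]
/rifvaymo/:
  (1) Apocope: [rifvaymo] → [rifvaym]
  (2) Cluster Epenthesis: [rifvaym] → [rifvayam]
  (3) Regressive Voicing Assimilation: [rifvayam] → [rivvayam]
  (4) Final Obstruent Devoicing: no change — [rivvayam]
  (5) Geminate Reduction: [rivvayam] → [rivayam]
/pedhatomu/:
  (1) Apocope: no change — [pedhatomu]
  (2) Cluster Epenthesis: no change — [pedhatomu]
  (3) Regressive Voicing Assimilation: [pedhatomu] → [pethatomu]
  (4) Final Obstruent Devoicing: no change — [pethatomu]
  (5) Geminate Reduction: no change — [pethatomu]

[mintizbi], [rivayam], [pethatomu]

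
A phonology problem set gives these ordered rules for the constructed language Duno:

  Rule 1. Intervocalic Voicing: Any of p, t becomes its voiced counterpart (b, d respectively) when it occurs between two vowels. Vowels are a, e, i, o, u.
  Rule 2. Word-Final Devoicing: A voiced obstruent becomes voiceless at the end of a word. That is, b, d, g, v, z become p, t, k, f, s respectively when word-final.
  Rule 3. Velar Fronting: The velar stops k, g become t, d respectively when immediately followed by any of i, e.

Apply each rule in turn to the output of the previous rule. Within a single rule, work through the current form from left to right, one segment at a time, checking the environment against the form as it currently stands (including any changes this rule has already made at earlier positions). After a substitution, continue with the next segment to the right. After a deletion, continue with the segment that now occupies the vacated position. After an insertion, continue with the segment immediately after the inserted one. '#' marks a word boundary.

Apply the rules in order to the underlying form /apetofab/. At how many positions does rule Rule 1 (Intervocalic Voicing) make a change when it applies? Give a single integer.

Rule 1 Intervocalic Voicing: [apetofab] → [abedofab]
Rule 2 Word-Final Devoicing: [abedofab] → [abedofap]
Rule 3 Velar Fronting: no change — [abedofap]
Rule Rule 1 changed 2 position(s).

2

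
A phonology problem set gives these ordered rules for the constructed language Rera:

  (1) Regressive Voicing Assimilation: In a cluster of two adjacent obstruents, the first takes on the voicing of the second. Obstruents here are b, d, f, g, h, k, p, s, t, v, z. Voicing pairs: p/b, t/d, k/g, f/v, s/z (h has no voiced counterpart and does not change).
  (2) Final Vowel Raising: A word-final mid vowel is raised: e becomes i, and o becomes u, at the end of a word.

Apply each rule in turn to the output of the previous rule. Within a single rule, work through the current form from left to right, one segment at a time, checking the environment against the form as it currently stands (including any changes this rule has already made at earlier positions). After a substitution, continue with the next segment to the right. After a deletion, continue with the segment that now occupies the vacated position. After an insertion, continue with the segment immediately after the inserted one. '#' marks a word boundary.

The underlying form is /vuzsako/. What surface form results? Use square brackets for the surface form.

[vussaku]

(1) Regressive Voicing Assimilation: [vuzsako] → [vussako]
(2) Final Vowel Raising: [vussako] → [vussaku]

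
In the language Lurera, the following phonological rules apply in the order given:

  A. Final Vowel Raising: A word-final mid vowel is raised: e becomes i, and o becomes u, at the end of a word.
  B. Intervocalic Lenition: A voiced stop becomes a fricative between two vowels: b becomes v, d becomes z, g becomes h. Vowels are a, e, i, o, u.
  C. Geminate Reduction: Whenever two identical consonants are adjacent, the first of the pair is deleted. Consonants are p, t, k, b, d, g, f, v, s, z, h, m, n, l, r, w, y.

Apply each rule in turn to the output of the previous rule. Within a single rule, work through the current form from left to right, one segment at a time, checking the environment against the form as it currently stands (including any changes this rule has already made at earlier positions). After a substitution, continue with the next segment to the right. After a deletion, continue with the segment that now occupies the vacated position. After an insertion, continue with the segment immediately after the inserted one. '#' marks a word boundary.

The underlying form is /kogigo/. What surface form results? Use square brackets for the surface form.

A Final Vowel Raising: [kogigo] → [kogigu]
B Intervocalic Lenition: [kogigu] → [kohihu]
C Geminate Reduction: no change — [kohihu]

[kohihu]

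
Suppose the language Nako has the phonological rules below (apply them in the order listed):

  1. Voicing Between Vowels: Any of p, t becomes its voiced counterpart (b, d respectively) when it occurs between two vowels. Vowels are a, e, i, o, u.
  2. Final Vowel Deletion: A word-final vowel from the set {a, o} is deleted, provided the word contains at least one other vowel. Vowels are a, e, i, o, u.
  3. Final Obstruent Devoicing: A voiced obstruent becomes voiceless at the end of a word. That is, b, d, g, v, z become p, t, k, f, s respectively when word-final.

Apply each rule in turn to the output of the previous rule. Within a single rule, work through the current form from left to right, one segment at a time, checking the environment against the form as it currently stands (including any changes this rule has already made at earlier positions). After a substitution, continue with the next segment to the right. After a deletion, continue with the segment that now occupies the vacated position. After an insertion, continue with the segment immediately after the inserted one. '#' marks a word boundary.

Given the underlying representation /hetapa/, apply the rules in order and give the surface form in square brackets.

1 Voicing Between Vowels: [hetapa] → [hedaba]
2 Final Vowel Deletion: [hedaba] → [hedab]
3 Final Obstruent Devoicing: [hedab] → [hedap]

[hedap]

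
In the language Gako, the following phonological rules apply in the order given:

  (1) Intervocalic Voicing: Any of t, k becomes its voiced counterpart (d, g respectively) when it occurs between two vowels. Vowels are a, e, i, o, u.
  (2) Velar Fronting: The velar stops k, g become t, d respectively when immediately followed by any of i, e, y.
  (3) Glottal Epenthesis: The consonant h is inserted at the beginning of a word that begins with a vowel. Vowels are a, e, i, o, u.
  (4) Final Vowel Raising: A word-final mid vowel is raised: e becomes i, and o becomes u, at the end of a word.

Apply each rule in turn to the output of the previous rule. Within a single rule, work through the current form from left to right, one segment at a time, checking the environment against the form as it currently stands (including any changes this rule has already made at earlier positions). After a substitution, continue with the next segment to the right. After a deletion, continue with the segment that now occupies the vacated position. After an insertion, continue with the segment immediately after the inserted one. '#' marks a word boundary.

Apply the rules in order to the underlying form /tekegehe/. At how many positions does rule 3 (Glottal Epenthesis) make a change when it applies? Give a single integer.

(1) Intervocalic Voicing: [tekegehe] → [tegegehe]
(2) Velar Fronting: [tegegehe] → [tededehe]
(3) Glottal Epenthesis: no change — [tededehe]
(4) Final Vowel Raising: [tededehe] → [tededehi]
Rule 3 changed 0 position(s).

0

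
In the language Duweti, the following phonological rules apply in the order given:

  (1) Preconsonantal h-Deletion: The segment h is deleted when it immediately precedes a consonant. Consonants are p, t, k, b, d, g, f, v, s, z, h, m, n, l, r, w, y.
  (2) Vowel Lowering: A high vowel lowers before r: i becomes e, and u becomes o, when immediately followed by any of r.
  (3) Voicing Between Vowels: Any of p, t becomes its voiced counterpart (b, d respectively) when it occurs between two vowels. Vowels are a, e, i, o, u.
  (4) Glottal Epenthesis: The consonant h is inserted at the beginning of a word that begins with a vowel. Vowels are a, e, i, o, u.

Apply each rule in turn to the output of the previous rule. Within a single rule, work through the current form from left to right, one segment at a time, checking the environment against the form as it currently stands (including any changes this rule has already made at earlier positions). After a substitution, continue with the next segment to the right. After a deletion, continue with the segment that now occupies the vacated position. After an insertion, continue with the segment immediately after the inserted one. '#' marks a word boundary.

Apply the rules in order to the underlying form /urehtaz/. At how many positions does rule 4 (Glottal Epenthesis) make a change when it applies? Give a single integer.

1

(1) Preconsonantal h-Deletion: [urehtaz] → [uretaz]
(2) Vowel Lowering: [uretaz] → [oretaz]
(3) Voicing Between Vowels: [oretaz] → [oredaz]
(4) Glottal Epenthesis: [oredaz] → [horedaz]
Rule 4 changed 1 position(s).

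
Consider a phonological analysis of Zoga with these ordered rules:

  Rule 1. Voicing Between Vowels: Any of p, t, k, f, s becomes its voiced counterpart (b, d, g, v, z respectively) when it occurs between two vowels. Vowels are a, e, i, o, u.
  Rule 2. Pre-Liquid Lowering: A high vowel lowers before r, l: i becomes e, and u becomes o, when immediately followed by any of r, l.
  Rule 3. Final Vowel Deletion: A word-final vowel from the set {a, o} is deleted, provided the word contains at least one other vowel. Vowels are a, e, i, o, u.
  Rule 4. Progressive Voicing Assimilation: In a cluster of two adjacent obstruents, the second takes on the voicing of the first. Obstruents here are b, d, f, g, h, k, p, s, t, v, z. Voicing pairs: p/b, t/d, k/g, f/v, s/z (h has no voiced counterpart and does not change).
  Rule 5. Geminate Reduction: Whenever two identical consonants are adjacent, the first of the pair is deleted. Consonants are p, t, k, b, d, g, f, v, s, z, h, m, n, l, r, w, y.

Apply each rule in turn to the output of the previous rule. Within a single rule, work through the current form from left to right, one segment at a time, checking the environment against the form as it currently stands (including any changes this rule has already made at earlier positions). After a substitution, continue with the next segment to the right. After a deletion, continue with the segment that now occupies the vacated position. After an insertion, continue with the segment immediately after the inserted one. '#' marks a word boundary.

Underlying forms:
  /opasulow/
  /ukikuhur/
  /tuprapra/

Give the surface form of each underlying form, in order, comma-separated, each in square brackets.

/opasulow/:
  Rule 1 Voicing Between Vowels: [opasulow] → [obazulow]
  Rule 2 Pre-Liquid Lowering: [obazulow] → [obazolow]
  Rule 3 Final Vowel Deletion: no change — [obazolow]
  Rule 4 Progressive Voicing Assimilation: no change — [obazolow]
  Rule 5 Geminate Reduction: no change — [obazolow]
/ukikuhur/:
  Rule 1 Voicing Between Vowels: [ukikuhur] → [ugiguhur]
  Rule 2 Pre-Liquid Lowering: [ugiguhur] → [ugiguhor]
  Rule 3 Final Vowel Deletion: no change — [ugiguhor]
  Rule 4 Progressive Voicing Assimilation: no change — [ugiguhor]
  Rule 5 Geminate Reduction: no change — [ugiguhor]
/tuprapra/:
  Rule 1 Voicing Between Vowels: no change — [tuprapra]
  Rule 2 Pre-Liquid Lowering: no change — [tuprapra]
  Rule 3 Final Vowel Deletion: [tuprapra] → [tuprapr]
  Rule 4 Progressive Voicing Assimilation: no change — [tuprapr]
  Rule 5 Geminate Reduction: no change — [tuprapr]

[obazolow], [ugiguhor], [tuprapr]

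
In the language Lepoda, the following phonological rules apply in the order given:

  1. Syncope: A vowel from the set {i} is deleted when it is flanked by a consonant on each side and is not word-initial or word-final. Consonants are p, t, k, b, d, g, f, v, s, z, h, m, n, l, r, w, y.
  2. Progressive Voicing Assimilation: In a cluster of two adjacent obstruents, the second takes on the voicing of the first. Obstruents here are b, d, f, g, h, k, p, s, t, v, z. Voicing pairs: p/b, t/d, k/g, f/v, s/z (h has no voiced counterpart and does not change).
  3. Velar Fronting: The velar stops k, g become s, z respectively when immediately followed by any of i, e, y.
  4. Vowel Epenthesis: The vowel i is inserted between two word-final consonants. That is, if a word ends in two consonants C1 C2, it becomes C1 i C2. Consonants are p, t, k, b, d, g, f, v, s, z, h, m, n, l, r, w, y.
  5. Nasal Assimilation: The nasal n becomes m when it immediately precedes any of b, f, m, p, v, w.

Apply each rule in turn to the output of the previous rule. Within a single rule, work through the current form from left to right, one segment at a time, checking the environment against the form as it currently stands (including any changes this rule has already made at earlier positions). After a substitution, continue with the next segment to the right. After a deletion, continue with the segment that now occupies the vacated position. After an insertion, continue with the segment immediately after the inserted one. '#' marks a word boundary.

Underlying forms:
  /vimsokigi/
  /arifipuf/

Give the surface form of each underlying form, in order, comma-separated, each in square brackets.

[vmsoksi], [arfpuf]

/vimsokigi/:
  1 Syncope: [vimsokigi] → [vmsokgi]
  2 Progressive Voicing Assimilation: [vmsokgi] → [vmsokki]
  3 Velar Fronting: [vmsokki] → [vmsoksi]
  4 Vowel Epenthesis: no change — [vmsoksi]
  5 Nasal Assimilation: no change — [vmsoksi]
/arifipuf/:
  1 Syncope: [arifipuf] → [arfpuf]
  2 Progressive Voicing Assimilation: no change — [arfpuf]
  3 Velar Fronting: no change — [arfpuf]
  4 Vowel Epenthesis: no change — [arfpuf]
  5 Nasal Assimilation: no change — [arfpuf]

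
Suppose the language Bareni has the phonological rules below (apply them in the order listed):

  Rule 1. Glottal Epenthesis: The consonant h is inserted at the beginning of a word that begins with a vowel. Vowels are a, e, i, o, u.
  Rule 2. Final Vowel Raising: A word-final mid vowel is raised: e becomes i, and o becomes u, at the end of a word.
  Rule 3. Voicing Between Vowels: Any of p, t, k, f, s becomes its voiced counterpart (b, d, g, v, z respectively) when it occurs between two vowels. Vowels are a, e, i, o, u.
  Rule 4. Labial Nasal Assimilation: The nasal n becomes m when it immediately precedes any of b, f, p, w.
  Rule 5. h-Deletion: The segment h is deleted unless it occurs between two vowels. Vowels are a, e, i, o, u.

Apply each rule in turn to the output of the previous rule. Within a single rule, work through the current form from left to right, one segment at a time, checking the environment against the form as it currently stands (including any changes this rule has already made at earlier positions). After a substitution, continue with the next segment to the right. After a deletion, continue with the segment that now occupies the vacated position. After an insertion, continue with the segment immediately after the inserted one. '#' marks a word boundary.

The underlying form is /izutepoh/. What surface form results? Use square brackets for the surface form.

[izudebo]

Rule 1 Glottal Epenthesis: [izutepoh] → [hizutepoh]
Rule 2 Final Vowel Raising: no change — [hizutepoh]
Rule 3 Voicing Between Vowels: [hizutepoh] → [hizudeboh]
Rule 4 Labial Nasal Assimilation: no change — [hizudeboh]
Rule 5 h-Deletion: [hizudeboh] → [izudebo]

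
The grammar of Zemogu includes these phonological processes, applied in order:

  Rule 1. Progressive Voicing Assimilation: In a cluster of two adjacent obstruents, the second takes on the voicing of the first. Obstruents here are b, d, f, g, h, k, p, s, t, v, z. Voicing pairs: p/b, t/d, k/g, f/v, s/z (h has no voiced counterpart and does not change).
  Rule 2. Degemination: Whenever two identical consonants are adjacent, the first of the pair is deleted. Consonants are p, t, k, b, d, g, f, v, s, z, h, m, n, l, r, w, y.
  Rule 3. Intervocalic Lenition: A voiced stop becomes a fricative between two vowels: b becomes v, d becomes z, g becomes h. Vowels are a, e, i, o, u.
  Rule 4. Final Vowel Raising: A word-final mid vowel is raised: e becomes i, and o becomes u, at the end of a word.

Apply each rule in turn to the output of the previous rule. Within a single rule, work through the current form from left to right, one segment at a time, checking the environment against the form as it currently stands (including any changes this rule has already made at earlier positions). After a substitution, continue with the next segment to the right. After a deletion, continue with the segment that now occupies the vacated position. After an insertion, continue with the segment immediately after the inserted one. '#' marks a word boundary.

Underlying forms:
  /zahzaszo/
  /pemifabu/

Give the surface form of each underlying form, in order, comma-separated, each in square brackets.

/zahzaszo/:
  Rule 1 Progressive Voicing Assimilation: [zahzaszo] → [zahsasso]
  Rule 2 Degemination: [zahsasso] → [zahsaso]
  Rule 3 Intervocalic Lenition: no change — [zahsaso]
  Rule 4 Final Vowel Raising: [zahsaso] → [zahsasu]
/pemifabu/:
  Rule 1 Progressive Voicing Assimilation: no change — [pemifabu]
  Rule 2 Degemination: no change — [pemifabu]
  Rule 3 Intervocalic Lenition: [pemifabu] → [pemifavu]
  Rule 4 Final Vowel Raising: no change — [pemifavu]

[zahsasu], [pemifavu]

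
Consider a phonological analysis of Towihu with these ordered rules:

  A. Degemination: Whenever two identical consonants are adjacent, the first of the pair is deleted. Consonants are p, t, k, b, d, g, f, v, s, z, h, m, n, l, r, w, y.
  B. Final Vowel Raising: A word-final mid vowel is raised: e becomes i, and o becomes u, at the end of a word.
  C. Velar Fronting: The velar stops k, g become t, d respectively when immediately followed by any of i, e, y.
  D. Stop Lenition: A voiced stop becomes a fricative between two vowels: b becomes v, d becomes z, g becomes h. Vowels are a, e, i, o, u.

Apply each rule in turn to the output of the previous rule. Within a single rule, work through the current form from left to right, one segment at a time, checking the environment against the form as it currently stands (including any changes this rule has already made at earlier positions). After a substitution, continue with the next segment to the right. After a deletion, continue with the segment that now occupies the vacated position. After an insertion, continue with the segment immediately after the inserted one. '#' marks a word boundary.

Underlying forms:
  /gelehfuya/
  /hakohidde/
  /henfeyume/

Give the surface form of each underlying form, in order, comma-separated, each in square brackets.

[delehfuya], [hakohizi], [henfeyumi]

/gelehfuya/:
  A Degemination: no change — [gelehfuya]
  B Final Vowel Raising: no change — [gelehfuya]
  C Velar Fronting: [gelehfuya] → [delehfuya]
  D Stop Lenition: no change — [delehfuya]
/hakohidde/:
  A Degemination: [hakohidde] → [hakohide]
  B Final Vowel Raising: [hakohide] → [hakohidi]
  C Velar Fronting: no change — [hakohidi]
  D Stop Lenition: [hakohidi] → [hakohizi]
/henfeyume/:
  A Degemination: no change — [henfeyume]
  B Final Vowel Raising: [henfeyume] → [henfeyumi]
  C Velar Fronting: no change — [henfeyumi]
  D Stop Lenition: no change — [henfeyumi]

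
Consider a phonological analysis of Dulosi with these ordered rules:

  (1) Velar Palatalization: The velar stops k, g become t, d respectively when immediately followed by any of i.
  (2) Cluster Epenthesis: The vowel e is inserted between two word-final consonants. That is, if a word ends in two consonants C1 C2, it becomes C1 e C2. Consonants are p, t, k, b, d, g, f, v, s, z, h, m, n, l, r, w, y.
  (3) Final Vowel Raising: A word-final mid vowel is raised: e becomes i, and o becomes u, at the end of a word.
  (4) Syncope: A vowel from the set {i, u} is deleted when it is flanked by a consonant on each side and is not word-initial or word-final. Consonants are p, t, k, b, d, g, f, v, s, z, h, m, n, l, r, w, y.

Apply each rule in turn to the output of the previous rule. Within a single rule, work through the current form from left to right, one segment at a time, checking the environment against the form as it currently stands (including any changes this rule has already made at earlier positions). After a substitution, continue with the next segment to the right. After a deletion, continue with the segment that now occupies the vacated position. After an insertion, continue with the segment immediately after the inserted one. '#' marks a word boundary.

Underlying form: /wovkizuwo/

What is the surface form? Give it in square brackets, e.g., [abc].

[wovtzwu]

(1) Velar Palatalization: [wovkizuwo] → [wovtizuwo]
(2) Cluster Epenthesis: no change — [wovtizuwo]
(3) Final Vowel Raising: [wovtizuwo] → [wovtizuwu]
(4) Syncope: [wovtizuwu] → [wovtzwu]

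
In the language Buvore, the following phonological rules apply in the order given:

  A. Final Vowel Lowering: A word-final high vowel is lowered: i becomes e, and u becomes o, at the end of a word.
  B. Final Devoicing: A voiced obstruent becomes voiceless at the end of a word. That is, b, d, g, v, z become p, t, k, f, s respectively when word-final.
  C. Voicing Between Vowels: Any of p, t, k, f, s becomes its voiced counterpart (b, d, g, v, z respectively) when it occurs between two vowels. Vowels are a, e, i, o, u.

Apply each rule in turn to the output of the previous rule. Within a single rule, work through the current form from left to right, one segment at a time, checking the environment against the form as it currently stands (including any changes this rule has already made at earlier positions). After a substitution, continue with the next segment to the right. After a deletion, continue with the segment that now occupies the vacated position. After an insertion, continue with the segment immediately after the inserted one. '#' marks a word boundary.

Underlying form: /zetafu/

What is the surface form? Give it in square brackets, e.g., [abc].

A Final Vowel Lowering: [zetafu] → [zetafo]
B Final Devoicing: no change — [zetafo]
C Voicing Between Vowels: [zetafo] → [zedavo]

[zedavo]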